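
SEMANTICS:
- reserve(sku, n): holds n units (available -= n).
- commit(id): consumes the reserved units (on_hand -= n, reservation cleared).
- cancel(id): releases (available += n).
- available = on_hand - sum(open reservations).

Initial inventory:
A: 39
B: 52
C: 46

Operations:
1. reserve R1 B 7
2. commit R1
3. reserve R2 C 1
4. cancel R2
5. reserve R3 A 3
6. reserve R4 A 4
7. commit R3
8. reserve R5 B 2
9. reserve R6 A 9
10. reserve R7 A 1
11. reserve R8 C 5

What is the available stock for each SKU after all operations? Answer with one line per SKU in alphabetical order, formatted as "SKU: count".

Step 1: reserve R1 B 7 -> on_hand[A=39 B=52 C=46] avail[A=39 B=45 C=46] open={R1}
Step 2: commit R1 -> on_hand[A=39 B=45 C=46] avail[A=39 B=45 C=46] open={}
Step 3: reserve R2 C 1 -> on_hand[A=39 B=45 C=46] avail[A=39 B=45 C=45] open={R2}
Step 4: cancel R2 -> on_hand[A=39 B=45 C=46] avail[A=39 B=45 C=46] open={}
Step 5: reserve R3 A 3 -> on_hand[A=39 B=45 C=46] avail[A=36 B=45 C=46] open={R3}
Step 6: reserve R4 A 4 -> on_hand[A=39 B=45 C=46] avail[A=32 B=45 C=46] open={R3,R4}
Step 7: commit R3 -> on_hand[A=36 B=45 C=46] avail[A=32 B=45 C=46] open={R4}
Step 8: reserve R5 B 2 -> on_hand[A=36 B=45 C=46] avail[A=32 B=43 C=46] open={R4,R5}
Step 9: reserve R6 A 9 -> on_hand[A=36 B=45 C=46] avail[A=23 B=43 C=46] open={R4,R5,R6}
Step 10: reserve R7 A 1 -> on_hand[A=36 B=45 C=46] avail[A=22 B=43 C=46] open={R4,R5,R6,R7}
Step 11: reserve R8 C 5 -> on_hand[A=36 B=45 C=46] avail[A=22 B=43 C=41] open={R4,R5,R6,R7,R8}

Answer: A: 22
B: 43
C: 41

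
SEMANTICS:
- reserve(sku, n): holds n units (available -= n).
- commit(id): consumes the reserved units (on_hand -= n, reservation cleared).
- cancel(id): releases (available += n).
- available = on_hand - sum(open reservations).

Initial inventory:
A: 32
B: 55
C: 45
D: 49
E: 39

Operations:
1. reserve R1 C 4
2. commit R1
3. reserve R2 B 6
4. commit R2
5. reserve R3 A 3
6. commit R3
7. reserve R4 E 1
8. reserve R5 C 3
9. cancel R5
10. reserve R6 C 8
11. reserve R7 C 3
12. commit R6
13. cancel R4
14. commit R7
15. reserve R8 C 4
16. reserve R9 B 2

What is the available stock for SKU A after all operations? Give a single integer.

Answer: 29

Derivation:
Step 1: reserve R1 C 4 -> on_hand[A=32 B=55 C=45 D=49 E=39] avail[A=32 B=55 C=41 D=49 E=39] open={R1}
Step 2: commit R1 -> on_hand[A=32 B=55 C=41 D=49 E=39] avail[A=32 B=55 C=41 D=49 E=39] open={}
Step 3: reserve R2 B 6 -> on_hand[A=32 B=55 C=41 D=49 E=39] avail[A=32 B=49 C=41 D=49 E=39] open={R2}
Step 4: commit R2 -> on_hand[A=32 B=49 C=41 D=49 E=39] avail[A=32 B=49 C=41 D=49 E=39] open={}
Step 5: reserve R3 A 3 -> on_hand[A=32 B=49 C=41 D=49 E=39] avail[A=29 B=49 C=41 D=49 E=39] open={R3}
Step 6: commit R3 -> on_hand[A=29 B=49 C=41 D=49 E=39] avail[A=29 B=49 C=41 D=49 E=39] open={}
Step 7: reserve R4 E 1 -> on_hand[A=29 B=49 C=41 D=49 E=39] avail[A=29 B=49 C=41 D=49 E=38] open={R4}
Step 8: reserve R5 C 3 -> on_hand[A=29 B=49 C=41 D=49 E=39] avail[A=29 B=49 C=38 D=49 E=38] open={R4,R5}
Step 9: cancel R5 -> on_hand[A=29 B=49 C=41 D=49 E=39] avail[A=29 B=49 C=41 D=49 E=38] open={R4}
Step 10: reserve R6 C 8 -> on_hand[A=29 B=49 C=41 D=49 E=39] avail[A=29 B=49 C=33 D=49 E=38] open={R4,R6}
Step 11: reserve R7 C 3 -> on_hand[A=29 B=49 C=41 D=49 E=39] avail[A=29 B=49 C=30 D=49 E=38] open={R4,R6,R7}
Step 12: commit R6 -> on_hand[A=29 B=49 C=33 D=49 E=39] avail[A=29 B=49 C=30 D=49 E=38] open={R4,R7}
Step 13: cancel R4 -> on_hand[A=29 B=49 C=33 D=49 E=39] avail[A=29 B=49 C=30 D=49 E=39] open={R7}
Step 14: commit R7 -> on_hand[A=29 B=49 C=30 D=49 E=39] avail[A=29 B=49 C=30 D=49 E=39] open={}
Step 15: reserve R8 C 4 -> on_hand[A=29 B=49 C=30 D=49 E=39] avail[A=29 B=49 C=26 D=49 E=39] open={R8}
Step 16: reserve R9 B 2 -> on_hand[A=29 B=49 C=30 D=49 E=39] avail[A=29 B=47 C=26 D=49 E=39] open={R8,R9}
Final available[A] = 29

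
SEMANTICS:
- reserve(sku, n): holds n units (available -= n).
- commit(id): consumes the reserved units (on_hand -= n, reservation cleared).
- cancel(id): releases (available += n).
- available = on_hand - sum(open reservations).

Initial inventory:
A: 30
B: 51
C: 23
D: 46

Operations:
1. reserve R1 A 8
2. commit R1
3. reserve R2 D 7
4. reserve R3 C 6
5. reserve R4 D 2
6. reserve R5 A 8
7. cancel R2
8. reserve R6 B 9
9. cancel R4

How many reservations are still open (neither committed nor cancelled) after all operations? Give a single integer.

Answer: 3

Derivation:
Step 1: reserve R1 A 8 -> on_hand[A=30 B=51 C=23 D=46] avail[A=22 B=51 C=23 D=46] open={R1}
Step 2: commit R1 -> on_hand[A=22 B=51 C=23 D=46] avail[A=22 B=51 C=23 D=46] open={}
Step 3: reserve R2 D 7 -> on_hand[A=22 B=51 C=23 D=46] avail[A=22 B=51 C=23 D=39] open={R2}
Step 4: reserve R3 C 6 -> on_hand[A=22 B=51 C=23 D=46] avail[A=22 B=51 C=17 D=39] open={R2,R3}
Step 5: reserve R4 D 2 -> on_hand[A=22 B=51 C=23 D=46] avail[A=22 B=51 C=17 D=37] open={R2,R3,R4}
Step 6: reserve R5 A 8 -> on_hand[A=22 B=51 C=23 D=46] avail[A=14 B=51 C=17 D=37] open={R2,R3,R4,R5}
Step 7: cancel R2 -> on_hand[A=22 B=51 C=23 D=46] avail[A=14 B=51 C=17 D=44] open={R3,R4,R5}
Step 8: reserve R6 B 9 -> on_hand[A=22 B=51 C=23 D=46] avail[A=14 B=42 C=17 D=44] open={R3,R4,R5,R6}
Step 9: cancel R4 -> on_hand[A=22 B=51 C=23 D=46] avail[A=14 B=42 C=17 D=46] open={R3,R5,R6}
Open reservations: ['R3', 'R5', 'R6'] -> 3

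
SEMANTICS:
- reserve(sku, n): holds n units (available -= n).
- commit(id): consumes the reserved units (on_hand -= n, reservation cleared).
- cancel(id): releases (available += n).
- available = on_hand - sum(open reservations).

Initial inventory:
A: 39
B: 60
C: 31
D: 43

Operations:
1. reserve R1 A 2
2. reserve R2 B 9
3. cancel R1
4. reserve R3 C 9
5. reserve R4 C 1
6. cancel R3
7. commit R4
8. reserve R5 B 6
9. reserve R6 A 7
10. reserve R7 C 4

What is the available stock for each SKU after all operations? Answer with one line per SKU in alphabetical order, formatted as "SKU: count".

Step 1: reserve R1 A 2 -> on_hand[A=39 B=60 C=31 D=43] avail[A=37 B=60 C=31 D=43] open={R1}
Step 2: reserve R2 B 9 -> on_hand[A=39 B=60 C=31 D=43] avail[A=37 B=51 C=31 D=43] open={R1,R2}
Step 3: cancel R1 -> on_hand[A=39 B=60 C=31 D=43] avail[A=39 B=51 C=31 D=43] open={R2}
Step 4: reserve R3 C 9 -> on_hand[A=39 B=60 C=31 D=43] avail[A=39 B=51 C=22 D=43] open={R2,R3}
Step 5: reserve R4 C 1 -> on_hand[A=39 B=60 C=31 D=43] avail[A=39 B=51 C=21 D=43] open={R2,R3,R4}
Step 6: cancel R3 -> on_hand[A=39 B=60 C=31 D=43] avail[A=39 B=51 C=30 D=43] open={R2,R4}
Step 7: commit R4 -> on_hand[A=39 B=60 C=30 D=43] avail[A=39 B=51 C=30 D=43] open={R2}
Step 8: reserve R5 B 6 -> on_hand[A=39 B=60 C=30 D=43] avail[A=39 B=45 C=30 D=43] open={R2,R5}
Step 9: reserve R6 A 7 -> on_hand[A=39 B=60 C=30 D=43] avail[A=32 B=45 C=30 D=43] open={R2,R5,R6}
Step 10: reserve R7 C 4 -> on_hand[A=39 B=60 C=30 D=43] avail[A=32 B=45 C=26 D=43] open={R2,R5,R6,R7}

Answer: A: 32
B: 45
C: 26
D: 43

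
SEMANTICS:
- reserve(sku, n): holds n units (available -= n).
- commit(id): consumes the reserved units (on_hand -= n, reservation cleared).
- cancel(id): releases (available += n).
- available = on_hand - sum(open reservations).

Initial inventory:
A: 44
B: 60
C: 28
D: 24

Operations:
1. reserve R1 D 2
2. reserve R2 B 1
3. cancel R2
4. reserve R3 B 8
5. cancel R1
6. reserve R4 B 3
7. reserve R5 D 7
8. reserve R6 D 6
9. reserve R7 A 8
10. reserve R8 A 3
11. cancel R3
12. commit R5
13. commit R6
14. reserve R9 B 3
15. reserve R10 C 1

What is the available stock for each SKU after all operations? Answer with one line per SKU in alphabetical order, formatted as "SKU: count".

Step 1: reserve R1 D 2 -> on_hand[A=44 B=60 C=28 D=24] avail[A=44 B=60 C=28 D=22] open={R1}
Step 2: reserve R2 B 1 -> on_hand[A=44 B=60 C=28 D=24] avail[A=44 B=59 C=28 D=22] open={R1,R2}
Step 3: cancel R2 -> on_hand[A=44 B=60 C=28 D=24] avail[A=44 B=60 C=28 D=22] open={R1}
Step 4: reserve R3 B 8 -> on_hand[A=44 B=60 C=28 D=24] avail[A=44 B=52 C=28 D=22] open={R1,R3}
Step 5: cancel R1 -> on_hand[A=44 B=60 C=28 D=24] avail[A=44 B=52 C=28 D=24] open={R3}
Step 6: reserve R4 B 3 -> on_hand[A=44 B=60 C=28 D=24] avail[A=44 B=49 C=28 D=24] open={R3,R4}
Step 7: reserve R5 D 7 -> on_hand[A=44 B=60 C=28 D=24] avail[A=44 B=49 C=28 D=17] open={R3,R4,R5}
Step 8: reserve R6 D 6 -> on_hand[A=44 B=60 C=28 D=24] avail[A=44 B=49 C=28 D=11] open={R3,R4,R5,R6}
Step 9: reserve R7 A 8 -> on_hand[A=44 B=60 C=28 D=24] avail[A=36 B=49 C=28 D=11] open={R3,R4,R5,R6,R7}
Step 10: reserve R8 A 3 -> on_hand[A=44 B=60 C=28 D=24] avail[A=33 B=49 C=28 D=11] open={R3,R4,R5,R6,R7,R8}
Step 11: cancel R3 -> on_hand[A=44 B=60 C=28 D=24] avail[A=33 B=57 C=28 D=11] open={R4,R5,R6,R7,R8}
Step 12: commit R5 -> on_hand[A=44 B=60 C=28 D=17] avail[A=33 B=57 C=28 D=11] open={R4,R6,R7,R8}
Step 13: commit R6 -> on_hand[A=44 B=60 C=28 D=11] avail[A=33 B=57 C=28 D=11] open={R4,R7,R8}
Step 14: reserve R9 B 3 -> on_hand[A=44 B=60 C=28 D=11] avail[A=33 B=54 C=28 D=11] open={R4,R7,R8,R9}
Step 15: reserve R10 C 1 -> on_hand[A=44 B=60 C=28 D=11] avail[A=33 B=54 C=27 D=11] open={R10,R4,R7,R8,R9}

Answer: A: 33
B: 54
C: 27
D: 11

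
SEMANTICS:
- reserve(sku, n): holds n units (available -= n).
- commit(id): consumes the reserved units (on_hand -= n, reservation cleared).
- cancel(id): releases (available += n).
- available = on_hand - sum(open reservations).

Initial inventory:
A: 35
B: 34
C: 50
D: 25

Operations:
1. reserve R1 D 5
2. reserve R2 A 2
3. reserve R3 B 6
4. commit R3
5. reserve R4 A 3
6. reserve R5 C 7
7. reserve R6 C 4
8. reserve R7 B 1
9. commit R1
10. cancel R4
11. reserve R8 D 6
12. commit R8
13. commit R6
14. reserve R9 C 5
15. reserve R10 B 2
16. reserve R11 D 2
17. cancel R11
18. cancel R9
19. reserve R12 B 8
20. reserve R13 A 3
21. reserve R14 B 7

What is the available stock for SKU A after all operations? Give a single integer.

Answer: 30

Derivation:
Step 1: reserve R1 D 5 -> on_hand[A=35 B=34 C=50 D=25] avail[A=35 B=34 C=50 D=20] open={R1}
Step 2: reserve R2 A 2 -> on_hand[A=35 B=34 C=50 D=25] avail[A=33 B=34 C=50 D=20] open={R1,R2}
Step 3: reserve R3 B 6 -> on_hand[A=35 B=34 C=50 D=25] avail[A=33 B=28 C=50 D=20] open={R1,R2,R3}
Step 4: commit R3 -> on_hand[A=35 B=28 C=50 D=25] avail[A=33 B=28 C=50 D=20] open={R1,R2}
Step 5: reserve R4 A 3 -> on_hand[A=35 B=28 C=50 D=25] avail[A=30 B=28 C=50 D=20] open={R1,R2,R4}
Step 6: reserve R5 C 7 -> on_hand[A=35 B=28 C=50 D=25] avail[A=30 B=28 C=43 D=20] open={R1,R2,R4,R5}
Step 7: reserve R6 C 4 -> on_hand[A=35 B=28 C=50 D=25] avail[A=30 B=28 C=39 D=20] open={R1,R2,R4,R5,R6}
Step 8: reserve R7 B 1 -> on_hand[A=35 B=28 C=50 D=25] avail[A=30 B=27 C=39 D=20] open={R1,R2,R4,R5,R6,R7}
Step 9: commit R1 -> on_hand[A=35 B=28 C=50 D=20] avail[A=30 B=27 C=39 D=20] open={R2,R4,R5,R6,R7}
Step 10: cancel R4 -> on_hand[A=35 B=28 C=50 D=20] avail[A=33 B=27 C=39 D=20] open={R2,R5,R6,R7}
Step 11: reserve R8 D 6 -> on_hand[A=35 B=28 C=50 D=20] avail[A=33 B=27 C=39 D=14] open={R2,R5,R6,R7,R8}
Step 12: commit R8 -> on_hand[A=35 B=28 C=50 D=14] avail[A=33 B=27 C=39 D=14] open={R2,R5,R6,R7}
Step 13: commit R6 -> on_hand[A=35 B=28 C=46 D=14] avail[A=33 B=27 C=39 D=14] open={R2,R5,R7}
Step 14: reserve R9 C 5 -> on_hand[A=35 B=28 C=46 D=14] avail[A=33 B=27 C=34 D=14] open={R2,R5,R7,R9}
Step 15: reserve R10 B 2 -> on_hand[A=35 B=28 C=46 D=14] avail[A=33 B=25 C=34 D=14] open={R10,R2,R5,R7,R9}
Step 16: reserve R11 D 2 -> on_hand[A=35 B=28 C=46 D=14] avail[A=33 B=25 C=34 D=12] open={R10,R11,R2,R5,R7,R9}
Step 17: cancel R11 -> on_hand[A=35 B=28 C=46 D=14] avail[A=33 B=25 C=34 D=14] open={R10,R2,R5,R7,R9}
Step 18: cancel R9 -> on_hand[A=35 B=28 C=46 D=14] avail[A=33 B=25 C=39 D=14] open={R10,R2,R5,R7}
Step 19: reserve R12 B 8 -> on_hand[A=35 B=28 C=46 D=14] avail[A=33 B=17 C=39 D=14] open={R10,R12,R2,R5,R7}
Step 20: reserve R13 A 3 -> on_hand[A=35 B=28 C=46 D=14] avail[A=30 B=17 C=39 D=14] open={R10,R12,R13,R2,R5,R7}
Step 21: reserve R14 B 7 -> on_hand[A=35 B=28 C=46 D=14] avail[A=30 B=10 C=39 D=14] open={R10,R12,R13,R14,R2,R5,R7}
Final available[A] = 30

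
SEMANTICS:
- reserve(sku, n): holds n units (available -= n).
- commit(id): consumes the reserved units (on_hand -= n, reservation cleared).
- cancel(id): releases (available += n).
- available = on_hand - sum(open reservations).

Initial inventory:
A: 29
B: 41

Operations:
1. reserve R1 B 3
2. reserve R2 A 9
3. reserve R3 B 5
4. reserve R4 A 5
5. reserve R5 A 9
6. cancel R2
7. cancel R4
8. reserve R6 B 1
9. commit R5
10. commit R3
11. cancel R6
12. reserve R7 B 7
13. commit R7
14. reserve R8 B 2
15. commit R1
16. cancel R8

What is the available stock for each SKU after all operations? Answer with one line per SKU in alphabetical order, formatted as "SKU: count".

Answer: A: 20
B: 26

Derivation:
Step 1: reserve R1 B 3 -> on_hand[A=29 B=41] avail[A=29 B=38] open={R1}
Step 2: reserve R2 A 9 -> on_hand[A=29 B=41] avail[A=20 B=38] open={R1,R2}
Step 3: reserve R3 B 5 -> on_hand[A=29 B=41] avail[A=20 B=33] open={R1,R2,R3}
Step 4: reserve R4 A 5 -> on_hand[A=29 B=41] avail[A=15 B=33] open={R1,R2,R3,R4}
Step 5: reserve R5 A 9 -> on_hand[A=29 B=41] avail[A=6 B=33] open={R1,R2,R3,R4,R5}
Step 6: cancel R2 -> on_hand[A=29 B=41] avail[A=15 B=33] open={R1,R3,R4,R5}
Step 7: cancel R4 -> on_hand[A=29 B=41] avail[A=20 B=33] open={R1,R3,R5}
Step 8: reserve R6 B 1 -> on_hand[A=29 B=41] avail[A=20 B=32] open={R1,R3,R5,R6}
Step 9: commit R5 -> on_hand[A=20 B=41] avail[A=20 B=32] open={R1,R3,R6}
Step 10: commit R3 -> on_hand[A=20 B=36] avail[A=20 B=32] open={R1,R6}
Step 11: cancel R6 -> on_hand[A=20 B=36] avail[A=20 B=33] open={R1}
Step 12: reserve R7 B 7 -> on_hand[A=20 B=36] avail[A=20 B=26] open={R1,R7}
Step 13: commit R7 -> on_hand[A=20 B=29] avail[A=20 B=26] open={R1}
Step 14: reserve R8 B 2 -> on_hand[A=20 B=29] avail[A=20 B=24] open={R1,R8}
Step 15: commit R1 -> on_hand[A=20 B=26] avail[A=20 B=24] open={R8}
Step 16: cancel R8 -> on_hand[A=20 B=26] avail[A=20 B=26] open={}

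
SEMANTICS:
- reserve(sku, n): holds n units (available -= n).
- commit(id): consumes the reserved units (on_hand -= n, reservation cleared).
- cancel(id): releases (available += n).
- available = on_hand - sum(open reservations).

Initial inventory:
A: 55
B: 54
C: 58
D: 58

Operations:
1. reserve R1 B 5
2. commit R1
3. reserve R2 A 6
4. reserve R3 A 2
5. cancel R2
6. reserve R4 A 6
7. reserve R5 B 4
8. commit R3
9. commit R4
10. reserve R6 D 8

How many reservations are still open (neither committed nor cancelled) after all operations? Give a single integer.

Answer: 2

Derivation:
Step 1: reserve R1 B 5 -> on_hand[A=55 B=54 C=58 D=58] avail[A=55 B=49 C=58 D=58] open={R1}
Step 2: commit R1 -> on_hand[A=55 B=49 C=58 D=58] avail[A=55 B=49 C=58 D=58] open={}
Step 3: reserve R2 A 6 -> on_hand[A=55 B=49 C=58 D=58] avail[A=49 B=49 C=58 D=58] open={R2}
Step 4: reserve R3 A 2 -> on_hand[A=55 B=49 C=58 D=58] avail[A=47 B=49 C=58 D=58] open={R2,R3}
Step 5: cancel R2 -> on_hand[A=55 B=49 C=58 D=58] avail[A=53 B=49 C=58 D=58] open={R3}
Step 6: reserve R4 A 6 -> on_hand[A=55 B=49 C=58 D=58] avail[A=47 B=49 C=58 D=58] open={R3,R4}
Step 7: reserve R5 B 4 -> on_hand[A=55 B=49 C=58 D=58] avail[A=47 B=45 C=58 D=58] open={R3,R4,R5}
Step 8: commit R3 -> on_hand[A=53 B=49 C=58 D=58] avail[A=47 B=45 C=58 D=58] open={R4,R5}
Step 9: commit R4 -> on_hand[A=47 B=49 C=58 D=58] avail[A=47 B=45 C=58 D=58] open={R5}
Step 10: reserve R6 D 8 -> on_hand[A=47 B=49 C=58 D=58] avail[A=47 B=45 C=58 D=50] open={R5,R6}
Open reservations: ['R5', 'R6'] -> 2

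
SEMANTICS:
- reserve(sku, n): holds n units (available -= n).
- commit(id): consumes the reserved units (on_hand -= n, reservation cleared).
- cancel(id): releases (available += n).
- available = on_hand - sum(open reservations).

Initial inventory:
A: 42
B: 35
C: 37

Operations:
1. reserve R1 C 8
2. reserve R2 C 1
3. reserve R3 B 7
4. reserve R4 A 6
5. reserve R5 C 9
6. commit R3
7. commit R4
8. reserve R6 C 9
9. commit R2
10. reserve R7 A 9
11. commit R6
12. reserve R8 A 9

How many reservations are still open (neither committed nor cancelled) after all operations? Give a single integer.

Step 1: reserve R1 C 8 -> on_hand[A=42 B=35 C=37] avail[A=42 B=35 C=29] open={R1}
Step 2: reserve R2 C 1 -> on_hand[A=42 B=35 C=37] avail[A=42 B=35 C=28] open={R1,R2}
Step 3: reserve R3 B 7 -> on_hand[A=42 B=35 C=37] avail[A=42 B=28 C=28] open={R1,R2,R3}
Step 4: reserve R4 A 6 -> on_hand[A=42 B=35 C=37] avail[A=36 B=28 C=28] open={R1,R2,R3,R4}
Step 5: reserve R5 C 9 -> on_hand[A=42 B=35 C=37] avail[A=36 B=28 C=19] open={R1,R2,R3,R4,R5}
Step 6: commit R3 -> on_hand[A=42 B=28 C=37] avail[A=36 B=28 C=19] open={R1,R2,R4,R5}
Step 7: commit R4 -> on_hand[A=36 B=28 C=37] avail[A=36 B=28 C=19] open={R1,R2,R5}
Step 8: reserve R6 C 9 -> on_hand[A=36 B=28 C=37] avail[A=36 B=28 C=10] open={R1,R2,R5,R6}
Step 9: commit R2 -> on_hand[A=36 B=28 C=36] avail[A=36 B=28 C=10] open={R1,R5,R6}
Step 10: reserve R7 A 9 -> on_hand[A=36 B=28 C=36] avail[A=27 B=28 C=10] open={R1,R5,R6,R7}
Step 11: commit R6 -> on_hand[A=36 B=28 C=27] avail[A=27 B=28 C=10] open={R1,R5,R7}
Step 12: reserve R8 A 9 -> on_hand[A=36 B=28 C=27] avail[A=18 B=28 C=10] open={R1,R5,R7,R8}
Open reservations: ['R1', 'R5', 'R7', 'R8'] -> 4

Answer: 4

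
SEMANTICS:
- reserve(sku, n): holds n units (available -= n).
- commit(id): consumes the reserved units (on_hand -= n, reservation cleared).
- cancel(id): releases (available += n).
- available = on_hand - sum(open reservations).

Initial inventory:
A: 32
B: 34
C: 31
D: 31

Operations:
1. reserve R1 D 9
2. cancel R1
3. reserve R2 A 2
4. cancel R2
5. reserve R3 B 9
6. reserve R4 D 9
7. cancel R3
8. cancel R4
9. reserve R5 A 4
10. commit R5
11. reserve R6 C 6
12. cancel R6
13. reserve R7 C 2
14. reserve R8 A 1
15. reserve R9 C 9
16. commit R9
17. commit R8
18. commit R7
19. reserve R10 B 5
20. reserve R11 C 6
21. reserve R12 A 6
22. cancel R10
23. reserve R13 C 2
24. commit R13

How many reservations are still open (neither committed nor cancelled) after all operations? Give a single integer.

Step 1: reserve R1 D 9 -> on_hand[A=32 B=34 C=31 D=31] avail[A=32 B=34 C=31 D=22] open={R1}
Step 2: cancel R1 -> on_hand[A=32 B=34 C=31 D=31] avail[A=32 B=34 C=31 D=31] open={}
Step 3: reserve R2 A 2 -> on_hand[A=32 B=34 C=31 D=31] avail[A=30 B=34 C=31 D=31] open={R2}
Step 4: cancel R2 -> on_hand[A=32 B=34 C=31 D=31] avail[A=32 B=34 C=31 D=31] open={}
Step 5: reserve R3 B 9 -> on_hand[A=32 B=34 C=31 D=31] avail[A=32 B=25 C=31 D=31] open={R3}
Step 6: reserve R4 D 9 -> on_hand[A=32 B=34 C=31 D=31] avail[A=32 B=25 C=31 D=22] open={R3,R4}
Step 7: cancel R3 -> on_hand[A=32 B=34 C=31 D=31] avail[A=32 B=34 C=31 D=22] open={R4}
Step 8: cancel R4 -> on_hand[A=32 B=34 C=31 D=31] avail[A=32 B=34 C=31 D=31] open={}
Step 9: reserve R5 A 4 -> on_hand[A=32 B=34 C=31 D=31] avail[A=28 B=34 C=31 D=31] open={R5}
Step 10: commit R5 -> on_hand[A=28 B=34 C=31 D=31] avail[A=28 B=34 C=31 D=31] open={}
Step 11: reserve R6 C 6 -> on_hand[A=28 B=34 C=31 D=31] avail[A=28 B=34 C=25 D=31] open={R6}
Step 12: cancel R6 -> on_hand[A=28 B=34 C=31 D=31] avail[A=28 B=34 C=31 D=31] open={}
Step 13: reserve R7 C 2 -> on_hand[A=28 B=34 C=31 D=31] avail[A=28 B=34 C=29 D=31] open={R7}
Step 14: reserve R8 A 1 -> on_hand[A=28 B=34 C=31 D=31] avail[A=27 B=34 C=29 D=31] open={R7,R8}
Step 15: reserve R9 C 9 -> on_hand[A=28 B=34 C=31 D=31] avail[A=27 B=34 C=20 D=31] open={R7,R8,R9}
Step 16: commit R9 -> on_hand[A=28 B=34 C=22 D=31] avail[A=27 B=34 C=20 D=31] open={R7,R8}
Step 17: commit R8 -> on_hand[A=27 B=34 C=22 D=31] avail[A=27 B=34 C=20 D=31] open={R7}
Step 18: commit R7 -> on_hand[A=27 B=34 C=20 D=31] avail[A=27 B=34 C=20 D=31] open={}
Step 19: reserve R10 B 5 -> on_hand[A=27 B=34 C=20 D=31] avail[A=27 B=29 C=20 D=31] open={R10}
Step 20: reserve R11 C 6 -> on_hand[A=27 B=34 C=20 D=31] avail[A=27 B=29 C=14 D=31] open={R10,R11}
Step 21: reserve R12 A 6 -> on_hand[A=27 B=34 C=20 D=31] avail[A=21 B=29 C=14 D=31] open={R10,R11,R12}
Step 22: cancel R10 -> on_hand[A=27 B=34 C=20 D=31] avail[A=21 B=34 C=14 D=31] open={R11,R12}
Step 23: reserve R13 C 2 -> on_hand[A=27 B=34 C=20 D=31] avail[A=21 B=34 C=12 D=31] open={R11,R12,R13}
Step 24: commit R13 -> on_hand[A=27 B=34 C=18 D=31] avail[A=21 B=34 C=12 D=31] open={R11,R12}
Open reservations: ['R11', 'R12'] -> 2

Answer: 2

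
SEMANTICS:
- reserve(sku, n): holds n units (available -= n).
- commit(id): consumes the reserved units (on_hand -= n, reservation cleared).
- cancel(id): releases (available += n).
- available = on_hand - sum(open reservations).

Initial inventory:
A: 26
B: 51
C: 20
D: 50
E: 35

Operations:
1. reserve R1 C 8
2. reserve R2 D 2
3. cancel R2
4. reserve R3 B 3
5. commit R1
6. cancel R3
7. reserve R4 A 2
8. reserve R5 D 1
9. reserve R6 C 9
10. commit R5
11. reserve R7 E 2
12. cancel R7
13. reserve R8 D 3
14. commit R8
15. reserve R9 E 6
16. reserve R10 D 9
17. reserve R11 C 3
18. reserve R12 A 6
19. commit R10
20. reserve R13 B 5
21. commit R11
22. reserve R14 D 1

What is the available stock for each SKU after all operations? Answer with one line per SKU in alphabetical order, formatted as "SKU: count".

Answer: A: 18
B: 46
C: 0
D: 36
E: 29

Derivation:
Step 1: reserve R1 C 8 -> on_hand[A=26 B=51 C=20 D=50 E=35] avail[A=26 B=51 C=12 D=50 E=35] open={R1}
Step 2: reserve R2 D 2 -> on_hand[A=26 B=51 C=20 D=50 E=35] avail[A=26 B=51 C=12 D=48 E=35] open={R1,R2}
Step 3: cancel R2 -> on_hand[A=26 B=51 C=20 D=50 E=35] avail[A=26 B=51 C=12 D=50 E=35] open={R1}
Step 4: reserve R3 B 3 -> on_hand[A=26 B=51 C=20 D=50 E=35] avail[A=26 B=48 C=12 D=50 E=35] open={R1,R3}
Step 5: commit R1 -> on_hand[A=26 B=51 C=12 D=50 E=35] avail[A=26 B=48 C=12 D=50 E=35] open={R3}
Step 6: cancel R3 -> on_hand[A=26 B=51 C=12 D=50 E=35] avail[A=26 B=51 C=12 D=50 E=35] open={}
Step 7: reserve R4 A 2 -> on_hand[A=26 B=51 C=12 D=50 E=35] avail[A=24 B=51 C=12 D=50 E=35] open={R4}
Step 8: reserve R5 D 1 -> on_hand[A=26 B=51 C=12 D=50 E=35] avail[A=24 B=51 C=12 D=49 E=35] open={R4,R5}
Step 9: reserve R6 C 9 -> on_hand[A=26 B=51 C=12 D=50 E=35] avail[A=24 B=51 C=3 D=49 E=35] open={R4,R5,R6}
Step 10: commit R5 -> on_hand[A=26 B=51 C=12 D=49 E=35] avail[A=24 B=51 C=3 D=49 E=35] open={R4,R6}
Step 11: reserve R7 E 2 -> on_hand[A=26 B=51 C=12 D=49 E=35] avail[A=24 B=51 C=3 D=49 E=33] open={R4,R6,R7}
Step 12: cancel R7 -> on_hand[A=26 B=51 C=12 D=49 E=35] avail[A=24 B=51 C=3 D=49 E=35] open={R4,R6}
Step 13: reserve R8 D 3 -> on_hand[A=26 B=51 C=12 D=49 E=35] avail[A=24 B=51 C=3 D=46 E=35] open={R4,R6,R8}
Step 14: commit R8 -> on_hand[A=26 B=51 C=12 D=46 E=35] avail[A=24 B=51 C=3 D=46 E=35] open={R4,R6}
Step 15: reserve R9 E 6 -> on_hand[A=26 B=51 C=12 D=46 E=35] avail[A=24 B=51 C=3 D=46 E=29] open={R4,R6,R9}
Step 16: reserve R10 D 9 -> on_hand[A=26 B=51 C=12 D=46 E=35] avail[A=24 B=51 C=3 D=37 E=29] open={R10,R4,R6,R9}
Step 17: reserve R11 C 3 -> on_hand[A=26 B=51 C=12 D=46 E=35] avail[A=24 B=51 C=0 D=37 E=29] open={R10,R11,R4,R6,R9}
Step 18: reserve R12 A 6 -> on_hand[A=26 B=51 C=12 D=46 E=35] avail[A=18 B=51 C=0 D=37 E=29] open={R10,R11,R12,R4,R6,R9}
Step 19: commit R10 -> on_hand[A=26 B=51 C=12 D=37 E=35] avail[A=18 B=51 C=0 D=37 E=29] open={R11,R12,R4,R6,R9}
Step 20: reserve R13 B 5 -> on_hand[A=26 B=51 C=12 D=37 E=35] avail[A=18 B=46 C=0 D=37 E=29] open={R11,R12,R13,R4,R6,R9}
Step 21: commit R11 -> on_hand[A=26 B=51 C=9 D=37 E=35] avail[A=18 B=46 C=0 D=37 E=29] open={R12,R13,R4,R6,R9}
Step 22: reserve R14 D 1 -> on_hand[A=26 B=51 C=9 D=37 E=35] avail[A=18 B=46 C=0 D=36 E=29] open={R12,R13,R14,R4,R6,R9}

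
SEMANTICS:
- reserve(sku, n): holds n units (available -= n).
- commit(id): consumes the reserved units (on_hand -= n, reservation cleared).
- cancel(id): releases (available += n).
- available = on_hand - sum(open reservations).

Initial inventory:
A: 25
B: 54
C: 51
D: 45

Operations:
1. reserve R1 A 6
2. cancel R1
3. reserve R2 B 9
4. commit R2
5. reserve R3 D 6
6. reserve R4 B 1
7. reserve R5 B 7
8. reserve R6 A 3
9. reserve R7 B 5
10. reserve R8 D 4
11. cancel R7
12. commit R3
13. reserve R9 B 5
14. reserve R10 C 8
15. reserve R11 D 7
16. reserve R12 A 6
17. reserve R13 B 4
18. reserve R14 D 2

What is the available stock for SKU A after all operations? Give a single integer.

Answer: 16

Derivation:
Step 1: reserve R1 A 6 -> on_hand[A=25 B=54 C=51 D=45] avail[A=19 B=54 C=51 D=45] open={R1}
Step 2: cancel R1 -> on_hand[A=25 B=54 C=51 D=45] avail[A=25 B=54 C=51 D=45] open={}
Step 3: reserve R2 B 9 -> on_hand[A=25 B=54 C=51 D=45] avail[A=25 B=45 C=51 D=45] open={R2}
Step 4: commit R2 -> on_hand[A=25 B=45 C=51 D=45] avail[A=25 B=45 C=51 D=45] open={}
Step 5: reserve R3 D 6 -> on_hand[A=25 B=45 C=51 D=45] avail[A=25 B=45 C=51 D=39] open={R3}
Step 6: reserve R4 B 1 -> on_hand[A=25 B=45 C=51 D=45] avail[A=25 B=44 C=51 D=39] open={R3,R4}
Step 7: reserve R5 B 7 -> on_hand[A=25 B=45 C=51 D=45] avail[A=25 B=37 C=51 D=39] open={R3,R4,R5}
Step 8: reserve R6 A 3 -> on_hand[A=25 B=45 C=51 D=45] avail[A=22 B=37 C=51 D=39] open={R3,R4,R5,R6}
Step 9: reserve R7 B 5 -> on_hand[A=25 B=45 C=51 D=45] avail[A=22 B=32 C=51 D=39] open={R3,R4,R5,R6,R7}
Step 10: reserve R8 D 4 -> on_hand[A=25 B=45 C=51 D=45] avail[A=22 B=32 C=51 D=35] open={R3,R4,R5,R6,R7,R8}
Step 11: cancel R7 -> on_hand[A=25 B=45 C=51 D=45] avail[A=22 B=37 C=51 D=35] open={R3,R4,R5,R6,R8}
Step 12: commit R3 -> on_hand[A=25 B=45 C=51 D=39] avail[A=22 B=37 C=51 D=35] open={R4,R5,R6,R8}
Step 13: reserve R9 B 5 -> on_hand[A=25 B=45 C=51 D=39] avail[A=22 B=32 C=51 D=35] open={R4,R5,R6,R8,R9}
Step 14: reserve R10 C 8 -> on_hand[A=25 B=45 C=51 D=39] avail[A=22 B=32 C=43 D=35] open={R10,R4,R5,R6,R8,R9}
Step 15: reserve R11 D 7 -> on_hand[A=25 B=45 C=51 D=39] avail[A=22 B=32 C=43 D=28] open={R10,R11,R4,R5,R6,R8,R9}
Step 16: reserve R12 A 6 -> on_hand[A=25 B=45 C=51 D=39] avail[A=16 B=32 C=43 D=28] open={R10,R11,R12,R4,R5,R6,R8,R9}
Step 17: reserve R13 B 4 -> on_hand[A=25 B=45 C=51 D=39] avail[A=16 B=28 C=43 D=28] open={R10,R11,R12,R13,R4,R5,R6,R8,R9}
Step 18: reserve R14 D 2 -> on_hand[A=25 B=45 C=51 D=39] avail[A=16 B=28 C=43 D=26] open={R10,R11,R12,R13,R14,R4,R5,R6,R8,R9}
Final available[A] = 16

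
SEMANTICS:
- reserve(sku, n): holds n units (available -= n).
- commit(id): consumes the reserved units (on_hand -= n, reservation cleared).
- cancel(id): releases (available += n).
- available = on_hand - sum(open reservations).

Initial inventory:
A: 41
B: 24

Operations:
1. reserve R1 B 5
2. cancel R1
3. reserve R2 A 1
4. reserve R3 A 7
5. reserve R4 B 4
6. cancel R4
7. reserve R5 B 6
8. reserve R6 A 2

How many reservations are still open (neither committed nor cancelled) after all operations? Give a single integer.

Answer: 4

Derivation:
Step 1: reserve R1 B 5 -> on_hand[A=41 B=24] avail[A=41 B=19] open={R1}
Step 2: cancel R1 -> on_hand[A=41 B=24] avail[A=41 B=24] open={}
Step 3: reserve R2 A 1 -> on_hand[A=41 B=24] avail[A=40 B=24] open={R2}
Step 4: reserve R3 A 7 -> on_hand[A=41 B=24] avail[A=33 B=24] open={R2,R3}
Step 5: reserve R4 B 4 -> on_hand[A=41 B=24] avail[A=33 B=20] open={R2,R3,R4}
Step 6: cancel R4 -> on_hand[A=41 B=24] avail[A=33 B=24] open={R2,R3}
Step 7: reserve R5 B 6 -> on_hand[A=41 B=24] avail[A=33 B=18] open={R2,R3,R5}
Step 8: reserve R6 A 2 -> on_hand[A=41 B=24] avail[A=31 B=18] open={R2,R3,R5,R6}
Open reservations: ['R2', 'R3', 'R5', 'R6'] -> 4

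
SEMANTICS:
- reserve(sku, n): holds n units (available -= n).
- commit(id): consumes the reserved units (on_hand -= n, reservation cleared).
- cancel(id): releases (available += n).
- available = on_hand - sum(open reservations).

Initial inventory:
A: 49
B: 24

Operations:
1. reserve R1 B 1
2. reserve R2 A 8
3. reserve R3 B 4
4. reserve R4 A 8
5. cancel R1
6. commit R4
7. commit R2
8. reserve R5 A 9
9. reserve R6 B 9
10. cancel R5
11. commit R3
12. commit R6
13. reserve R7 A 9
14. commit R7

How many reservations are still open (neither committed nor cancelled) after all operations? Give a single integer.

Answer: 0

Derivation:
Step 1: reserve R1 B 1 -> on_hand[A=49 B=24] avail[A=49 B=23] open={R1}
Step 2: reserve R2 A 8 -> on_hand[A=49 B=24] avail[A=41 B=23] open={R1,R2}
Step 3: reserve R3 B 4 -> on_hand[A=49 B=24] avail[A=41 B=19] open={R1,R2,R3}
Step 4: reserve R4 A 8 -> on_hand[A=49 B=24] avail[A=33 B=19] open={R1,R2,R3,R4}
Step 5: cancel R1 -> on_hand[A=49 B=24] avail[A=33 B=20] open={R2,R3,R4}
Step 6: commit R4 -> on_hand[A=41 B=24] avail[A=33 B=20] open={R2,R3}
Step 7: commit R2 -> on_hand[A=33 B=24] avail[A=33 B=20] open={R3}
Step 8: reserve R5 A 9 -> on_hand[A=33 B=24] avail[A=24 B=20] open={R3,R5}
Step 9: reserve R6 B 9 -> on_hand[A=33 B=24] avail[A=24 B=11] open={R3,R5,R6}
Step 10: cancel R5 -> on_hand[A=33 B=24] avail[A=33 B=11] open={R3,R6}
Step 11: commit R3 -> on_hand[A=33 B=20] avail[A=33 B=11] open={R6}
Step 12: commit R6 -> on_hand[A=33 B=11] avail[A=33 B=11] open={}
Step 13: reserve R7 A 9 -> on_hand[A=33 B=11] avail[A=24 B=11] open={R7}
Step 14: commit R7 -> on_hand[A=24 B=11] avail[A=24 B=11] open={}
Open reservations: [] -> 0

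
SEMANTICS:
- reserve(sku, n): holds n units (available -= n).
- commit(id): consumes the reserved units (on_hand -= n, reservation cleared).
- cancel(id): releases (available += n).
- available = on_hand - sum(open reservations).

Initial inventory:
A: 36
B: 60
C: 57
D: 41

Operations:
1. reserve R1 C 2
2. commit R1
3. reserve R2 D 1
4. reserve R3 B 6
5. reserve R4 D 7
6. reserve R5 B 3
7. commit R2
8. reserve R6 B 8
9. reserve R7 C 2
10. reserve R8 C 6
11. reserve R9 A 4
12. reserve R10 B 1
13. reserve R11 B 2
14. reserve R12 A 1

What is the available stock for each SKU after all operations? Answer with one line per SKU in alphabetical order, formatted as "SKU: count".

Step 1: reserve R1 C 2 -> on_hand[A=36 B=60 C=57 D=41] avail[A=36 B=60 C=55 D=41] open={R1}
Step 2: commit R1 -> on_hand[A=36 B=60 C=55 D=41] avail[A=36 B=60 C=55 D=41] open={}
Step 3: reserve R2 D 1 -> on_hand[A=36 B=60 C=55 D=41] avail[A=36 B=60 C=55 D=40] open={R2}
Step 4: reserve R3 B 6 -> on_hand[A=36 B=60 C=55 D=41] avail[A=36 B=54 C=55 D=40] open={R2,R3}
Step 5: reserve R4 D 7 -> on_hand[A=36 B=60 C=55 D=41] avail[A=36 B=54 C=55 D=33] open={R2,R3,R4}
Step 6: reserve R5 B 3 -> on_hand[A=36 B=60 C=55 D=41] avail[A=36 B=51 C=55 D=33] open={R2,R3,R4,R5}
Step 7: commit R2 -> on_hand[A=36 B=60 C=55 D=40] avail[A=36 B=51 C=55 D=33] open={R3,R4,R5}
Step 8: reserve R6 B 8 -> on_hand[A=36 B=60 C=55 D=40] avail[A=36 B=43 C=55 D=33] open={R3,R4,R5,R6}
Step 9: reserve R7 C 2 -> on_hand[A=36 B=60 C=55 D=40] avail[A=36 B=43 C=53 D=33] open={R3,R4,R5,R6,R7}
Step 10: reserve R8 C 6 -> on_hand[A=36 B=60 C=55 D=40] avail[A=36 B=43 C=47 D=33] open={R3,R4,R5,R6,R7,R8}
Step 11: reserve R9 A 4 -> on_hand[A=36 B=60 C=55 D=40] avail[A=32 B=43 C=47 D=33] open={R3,R4,R5,R6,R7,R8,R9}
Step 12: reserve R10 B 1 -> on_hand[A=36 B=60 C=55 D=40] avail[A=32 B=42 C=47 D=33] open={R10,R3,R4,R5,R6,R7,R8,R9}
Step 13: reserve R11 B 2 -> on_hand[A=36 B=60 C=55 D=40] avail[A=32 B=40 C=47 D=33] open={R10,R11,R3,R4,R5,R6,R7,R8,R9}
Step 14: reserve R12 A 1 -> on_hand[A=36 B=60 C=55 D=40] avail[A=31 B=40 C=47 D=33] open={R10,R11,R12,R3,R4,R5,R6,R7,R8,R9}

Answer: A: 31
B: 40
C: 47
D: 33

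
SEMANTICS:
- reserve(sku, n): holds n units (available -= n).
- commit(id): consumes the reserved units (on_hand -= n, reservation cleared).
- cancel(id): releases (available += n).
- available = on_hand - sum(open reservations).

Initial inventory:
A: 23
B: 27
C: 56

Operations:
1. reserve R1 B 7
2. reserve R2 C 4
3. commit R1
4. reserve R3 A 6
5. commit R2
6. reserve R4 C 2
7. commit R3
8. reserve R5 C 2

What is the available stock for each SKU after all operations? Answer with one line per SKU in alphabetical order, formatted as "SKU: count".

Step 1: reserve R1 B 7 -> on_hand[A=23 B=27 C=56] avail[A=23 B=20 C=56] open={R1}
Step 2: reserve R2 C 4 -> on_hand[A=23 B=27 C=56] avail[A=23 B=20 C=52] open={R1,R2}
Step 3: commit R1 -> on_hand[A=23 B=20 C=56] avail[A=23 B=20 C=52] open={R2}
Step 4: reserve R3 A 6 -> on_hand[A=23 B=20 C=56] avail[A=17 B=20 C=52] open={R2,R3}
Step 5: commit R2 -> on_hand[A=23 B=20 C=52] avail[A=17 B=20 C=52] open={R3}
Step 6: reserve R4 C 2 -> on_hand[A=23 B=20 C=52] avail[A=17 B=20 C=50] open={R3,R4}
Step 7: commit R3 -> on_hand[A=17 B=20 C=52] avail[A=17 B=20 C=50] open={R4}
Step 8: reserve R5 C 2 -> on_hand[A=17 B=20 C=52] avail[A=17 B=20 C=48] open={R4,R5}

Answer: A: 17
B: 20
C: 48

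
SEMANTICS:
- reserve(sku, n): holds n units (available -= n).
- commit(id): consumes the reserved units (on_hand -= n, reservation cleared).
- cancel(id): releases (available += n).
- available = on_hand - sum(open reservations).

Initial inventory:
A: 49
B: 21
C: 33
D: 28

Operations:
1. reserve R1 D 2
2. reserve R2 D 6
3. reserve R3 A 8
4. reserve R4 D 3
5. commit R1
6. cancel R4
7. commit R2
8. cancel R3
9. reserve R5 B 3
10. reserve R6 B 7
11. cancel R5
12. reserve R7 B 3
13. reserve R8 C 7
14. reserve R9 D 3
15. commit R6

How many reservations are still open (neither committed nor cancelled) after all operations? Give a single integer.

Step 1: reserve R1 D 2 -> on_hand[A=49 B=21 C=33 D=28] avail[A=49 B=21 C=33 D=26] open={R1}
Step 2: reserve R2 D 6 -> on_hand[A=49 B=21 C=33 D=28] avail[A=49 B=21 C=33 D=20] open={R1,R2}
Step 3: reserve R3 A 8 -> on_hand[A=49 B=21 C=33 D=28] avail[A=41 B=21 C=33 D=20] open={R1,R2,R3}
Step 4: reserve R4 D 3 -> on_hand[A=49 B=21 C=33 D=28] avail[A=41 B=21 C=33 D=17] open={R1,R2,R3,R4}
Step 5: commit R1 -> on_hand[A=49 B=21 C=33 D=26] avail[A=41 B=21 C=33 D=17] open={R2,R3,R4}
Step 6: cancel R4 -> on_hand[A=49 B=21 C=33 D=26] avail[A=41 B=21 C=33 D=20] open={R2,R3}
Step 7: commit R2 -> on_hand[A=49 B=21 C=33 D=20] avail[A=41 B=21 C=33 D=20] open={R3}
Step 8: cancel R3 -> on_hand[A=49 B=21 C=33 D=20] avail[A=49 B=21 C=33 D=20] open={}
Step 9: reserve R5 B 3 -> on_hand[A=49 B=21 C=33 D=20] avail[A=49 B=18 C=33 D=20] open={R5}
Step 10: reserve R6 B 7 -> on_hand[A=49 B=21 C=33 D=20] avail[A=49 B=11 C=33 D=20] open={R5,R6}
Step 11: cancel R5 -> on_hand[A=49 B=21 C=33 D=20] avail[A=49 B=14 C=33 D=20] open={R6}
Step 12: reserve R7 B 3 -> on_hand[A=49 B=21 C=33 D=20] avail[A=49 B=11 C=33 D=20] open={R6,R7}
Step 13: reserve R8 C 7 -> on_hand[A=49 B=21 C=33 D=20] avail[A=49 B=11 C=26 D=20] open={R6,R7,R8}
Step 14: reserve R9 D 3 -> on_hand[A=49 B=21 C=33 D=20] avail[A=49 B=11 C=26 D=17] open={R6,R7,R8,R9}
Step 15: commit R6 -> on_hand[A=49 B=14 C=33 D=20] avail[A=49 B=11 C=26 D=17] open={R7,R8,R9}
Open reservations: ['R7', 'R8', 'R9'] -> 3

Answer: 3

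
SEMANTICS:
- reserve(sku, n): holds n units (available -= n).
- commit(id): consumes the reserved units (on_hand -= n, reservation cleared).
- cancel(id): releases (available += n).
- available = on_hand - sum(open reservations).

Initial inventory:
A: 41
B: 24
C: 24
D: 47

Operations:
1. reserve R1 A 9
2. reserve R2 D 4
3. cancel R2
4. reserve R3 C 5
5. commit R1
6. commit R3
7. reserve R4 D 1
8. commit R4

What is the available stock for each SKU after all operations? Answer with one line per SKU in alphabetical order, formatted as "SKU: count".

Answer: A: 32
B: 24
C: 19
D: 46

Derivation:
Step 1: reserve R1 A 9 -> on_hand[A=41 B=24 C=24 D=47] avail[A=32 B=24 C=24 D=47] open={R1}
Step 2: reserve R2 D 4 -> on_hand[A=41 B=24 C=24 D=47] avail[A=32 B=24 C=24 D=43] open={R1,R2}
Step 3: cancel R2 -> on_hand[A=41 B=24 C=24 D=47] avail[A=32 B=24 C=24 D=47] open={R1}
Step 4: reserve R3 C 5 -> on_hand[A=41 B=24 C=24 D=47] avail[A=32 B=24 C=19 D=47] open={R1,R3}
Step 5: commit R1 -> on_hand[A=32 B=24 C=24 D=47] avail[A=32 B=24 C=19 D=47] open={R3}
Step 6: commit R3 -> on_hand[A=32 B=24 C=19 D=47] avail[A=32 B=24 C=19 D=47] open={}
Step 7: reserve R4 D 1 -> on_hand[A=32 B=24 C=19 D=47] avail[A=32 B=24 C=19 D=46] open={R4}
Step 8: commit R4 -> on_hand[A=32 B=24 C=19 D=46] avail[A=32 B=24 C=19 D=46] open={}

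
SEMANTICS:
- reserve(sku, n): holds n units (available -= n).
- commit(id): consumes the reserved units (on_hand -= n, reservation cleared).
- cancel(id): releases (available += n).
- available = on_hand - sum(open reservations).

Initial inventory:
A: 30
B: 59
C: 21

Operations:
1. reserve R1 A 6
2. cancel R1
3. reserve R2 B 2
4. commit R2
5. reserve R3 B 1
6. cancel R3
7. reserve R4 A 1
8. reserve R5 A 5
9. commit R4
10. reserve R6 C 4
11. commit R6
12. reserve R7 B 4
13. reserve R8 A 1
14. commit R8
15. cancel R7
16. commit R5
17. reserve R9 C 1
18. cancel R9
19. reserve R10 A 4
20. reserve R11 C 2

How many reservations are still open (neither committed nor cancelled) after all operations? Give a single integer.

Answer: 2

Derivation:
Step 1: reserve R1 A 6 -> on_hand[A=30 B=59 C=21] avail[A=24 B=59 C=21] open={R1}
Step 2: cancel R1 -> on_hand[A=30 B=59 C=21] avail[A=30 B=59 C=21] open={}
Step 3: reserve R2 B 2 -> on_hand[A=30 B=59 C=21] avail[A=30 B=57 C=21] open={R2}
Step 4: commit R2 -> on_hand[A=30 B=57 C=21] avail[A=30 B=57 C=21] open={}
Step 5: reserve R3 B 1 -> on_hand[A=30 B=57 C=21] avail[A=30 B=56 C=21] open={R3}
Step 6: cancel R3 -> on_hand[A=30 B=57 C=21] avail[A=30 B=57 C=21] open={}
Step 7: reserve R4 A 1 -> on_hand[A=30 B=57 C=21] avail[A=29 B=57 C=21] open={R4}
Step 8: reserve R5 A 5 -> on_hand[A=30 B=57 C=21] avail[A=24 B=57 C=21] open={R4,R5}
Step 9: commit R4 -> on_hand[A=29 B=57 C=21] avail[A=24 B=57 C=21] open={R5}
Step 10: reserve R6 C 4 -> on_hand[A=29 B=57 C=21] avail[A=24 B=57 C=17] open={R5,R6}
Step 11: commit R6 -> on_hand[A=29 B=57 C=17] avail[A=24 B=57 C=17] open={R5}
Step 12: reserve R7 B 4 -> on_hand[A=29 B=57 C=17] avail[A=24 B=53 C=17] open={R5,R7}
Step 13: reserve R8 A 1 -> on_hand[A=29 B=57 C=17] avail[A=23 B=53 C=17] open={R5,R7,R8}
Step 14: commit R8 -> on_hand[A=28 B=57 C=17] avail[A=23 B=53 C=17] open={R5,R7}
Step 15: cancel R7 -> on_hand[A=28 B=57 C=17] avail[A=23 B=57 C=17] open={R5}
Step 16: commit R5 -> on_hand[A=23 B=57 C=17] avail[A=23 B=57 C=17] open={}
Step 17: reserve R9 C 1 -> on_hand[A=23 B=57 C=17] avail[A=23 B=57 C=16] open={R9}
Step 18: cancel R9 -> on_hand[A=23 B=57 C=17] avail[A=23 B=57 C=17] open={}
Step 19: reserve R10 A 4 -> on_hand[A=23 B=57 C=17] avail[A=19 B=57 C=17] open={R10}
Step 20: reserve R11 C 2 -> on_hand[A=23 B=57 C=17] avail[A=19 B=57 C=15] open={R10,R11}
Open reservations: ['R10', 'R11'] -> 2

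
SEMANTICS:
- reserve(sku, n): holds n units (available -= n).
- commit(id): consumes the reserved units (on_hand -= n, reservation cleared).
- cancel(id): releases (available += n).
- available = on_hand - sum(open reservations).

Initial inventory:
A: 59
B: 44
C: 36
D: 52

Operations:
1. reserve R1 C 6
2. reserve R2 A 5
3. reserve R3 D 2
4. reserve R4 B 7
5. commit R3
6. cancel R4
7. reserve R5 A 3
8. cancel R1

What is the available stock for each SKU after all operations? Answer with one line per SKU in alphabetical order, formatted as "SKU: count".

Step 1: reserve R1 C 6 -> on_hand[A=59 B=44 C=36 D=52] avail[A=59 B=44 C=30 D=52] open={R1}
Step 2: reserve R2 A 5 -> on_hand[A=59 B=44 C=36 D=52] avail[A=54 B=44 C=30 D=52] open={R1,R2}
Step 3: reserve R3 D 2 -> on_hand[A=59 B=44 C=36 D=52] avail[A=54 B=44 C=30 D=50] open={R1,R2,R3}
Step 4: reserve R4 B 7 -> on_hand[A=59 B=44 C=36 D=52] avail[A=54 B=37 C=30 D=50] open={R1,R2,R3,R4}
Step 5: commit R3 -> on_hand[A=59 B=44 C=36 D=50] avail[A=54 B=37 C=30 D=50] open={R1,R2,R4}
Step 6: cancel R4 -> on_hand[A=59 B=44 C=36 D=50] avail[A=54 B=44 C=30 D=50] open={R1,R2}
Step 7: reserve R5 A 3 -> on_hand[A=59 B=44 C=36 D=50] avail[A=51 B=44 C=30 D=50] open={R1,R2,R5}
Step 8: cancel R1 -> on_hand[A=59 B=44 C=36 D=50] avail[A=51 B=44 C=36 D=50] open={R2,R5}

Answer: A: 51
B: 44
C: 36
D: 50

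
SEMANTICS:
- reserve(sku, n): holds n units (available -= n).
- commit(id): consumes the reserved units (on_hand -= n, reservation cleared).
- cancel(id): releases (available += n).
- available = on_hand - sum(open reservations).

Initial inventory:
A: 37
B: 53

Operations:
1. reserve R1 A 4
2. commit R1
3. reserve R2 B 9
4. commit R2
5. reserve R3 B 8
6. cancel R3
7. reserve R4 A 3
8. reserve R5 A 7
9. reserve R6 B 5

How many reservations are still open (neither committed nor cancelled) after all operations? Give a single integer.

Step 1: reserve R1 A 4 -> on_hand[A=37 B=53] avail[A=33 B=53] open={R1}
Step 2: commit R1 -> on_hand[A=33 B=53] avail[A=33 B=53] open={}
Step 3: reserve R2 B 9 -> on_hand[A=33 B=53] avail[A=33 B=44] open={R2}
Step 4: commit R2 -> on_hand[A=33 B=44] avail[A=33 B=44] open={}
Step 5: reserve R3 B 8 -> on_hand[A=33 B=44] avail[A=33 B=36] open={R3}
Step 6: cancel R3 -> on_hand[A=33 B=44] avail[A=33 B=44] open={}
Step 7: reserve R4 A 3 -> on_hand[A=33 B=44] avail[A=30 B=44] open={R4}
Step 8: reserve R5 A 7 -> on_hand[A=33 B=44] avail[A=23 B=44] open={R4,R5}
Step 9: reserve R6 B 5 -> on_hand[A=33 B=44] avail[A=23 B=39] open={R4,R5,R6}
Open reservations: ['R4', 'R5', 'R6'] -> 3

Answer: 3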